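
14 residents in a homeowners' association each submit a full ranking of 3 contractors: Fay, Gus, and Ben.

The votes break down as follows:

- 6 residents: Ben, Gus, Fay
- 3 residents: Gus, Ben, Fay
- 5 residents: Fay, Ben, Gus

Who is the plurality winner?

First-place vote totals:
  Fay: 5
  Gus: 3
  Ben: 6
Ben has the most first-place votes.

Ben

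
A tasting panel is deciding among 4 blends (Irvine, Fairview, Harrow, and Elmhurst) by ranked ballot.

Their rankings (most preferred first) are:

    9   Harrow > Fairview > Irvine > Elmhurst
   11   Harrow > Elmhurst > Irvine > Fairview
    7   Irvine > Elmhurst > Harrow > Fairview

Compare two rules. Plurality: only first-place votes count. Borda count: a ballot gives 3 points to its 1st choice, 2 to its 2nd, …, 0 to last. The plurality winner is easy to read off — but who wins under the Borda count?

Harrow

Plurality first-place counts: Irvine 7, Fairview 0, Harrow 20, Elmhurst 0 → Harrow.
Borda totals: Irvine 41, Fairview 18, Harrow 67, Elmhurst 36 → Harrow.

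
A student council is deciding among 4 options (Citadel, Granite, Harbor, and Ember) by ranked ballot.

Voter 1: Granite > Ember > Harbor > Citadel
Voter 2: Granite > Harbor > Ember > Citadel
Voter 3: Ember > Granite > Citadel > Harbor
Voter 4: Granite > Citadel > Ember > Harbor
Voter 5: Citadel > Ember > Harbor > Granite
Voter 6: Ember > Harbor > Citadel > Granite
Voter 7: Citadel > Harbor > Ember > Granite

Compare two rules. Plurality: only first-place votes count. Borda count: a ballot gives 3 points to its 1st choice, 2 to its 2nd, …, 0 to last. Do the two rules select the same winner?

Plurality first-place counts: Citadel 2, Granite 3, Harbor 0, Ember 2 → Granite.
Borda totals: Citadel 10, Granite 11, Harbor 8, Ember 13 → Ember.
The two rules disagree: plurality picks Granite, Borda picks Ember.

No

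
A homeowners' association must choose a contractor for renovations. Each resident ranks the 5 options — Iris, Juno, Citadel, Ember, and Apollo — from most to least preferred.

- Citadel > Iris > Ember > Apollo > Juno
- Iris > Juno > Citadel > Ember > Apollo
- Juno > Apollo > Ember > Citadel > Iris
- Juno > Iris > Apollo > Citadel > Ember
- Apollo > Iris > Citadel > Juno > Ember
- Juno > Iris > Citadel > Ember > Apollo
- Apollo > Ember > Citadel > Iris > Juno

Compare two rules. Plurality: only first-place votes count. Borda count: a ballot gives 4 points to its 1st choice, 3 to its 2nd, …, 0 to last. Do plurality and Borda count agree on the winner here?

No

Plurality first-place counts: Iris 1, Juno 3, Citadel 1, Ember 0, Apollo 2 → Juno.
Borda totals: Iris 17, Juno 16, Citadel 14, Ember 9, Apollo 14 → Iris.
The two rules disagree: plurality picks Juno, Borda picks Iris.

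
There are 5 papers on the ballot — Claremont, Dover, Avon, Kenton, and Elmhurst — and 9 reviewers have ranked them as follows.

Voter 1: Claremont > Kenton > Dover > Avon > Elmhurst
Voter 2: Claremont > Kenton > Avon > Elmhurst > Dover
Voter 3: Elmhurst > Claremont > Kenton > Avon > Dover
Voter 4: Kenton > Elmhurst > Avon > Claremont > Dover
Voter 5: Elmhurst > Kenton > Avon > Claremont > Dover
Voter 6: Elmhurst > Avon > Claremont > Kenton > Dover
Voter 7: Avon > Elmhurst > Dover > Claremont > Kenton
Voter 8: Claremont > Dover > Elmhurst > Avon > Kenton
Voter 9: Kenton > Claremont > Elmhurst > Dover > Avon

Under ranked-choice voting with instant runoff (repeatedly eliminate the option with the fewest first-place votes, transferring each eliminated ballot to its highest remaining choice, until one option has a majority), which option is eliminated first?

Round 1: Claremont 3, Elmhurst 3, Kenton 2, Avon 1, Dover 0. Dover has the fewest and is eliminated.
Round 2: Claremont 3, Elmhurst 3, Kenton 2, Avon 1. Avon has the fewest and is eliminated.
Round 3: Elmhurst 4, Claremont 3, Kenton 2. Kenton has the fewest and is eliminated.
Round 4: Elmhurst 5, Claremont 4. Elmhurst has a majority.

Dover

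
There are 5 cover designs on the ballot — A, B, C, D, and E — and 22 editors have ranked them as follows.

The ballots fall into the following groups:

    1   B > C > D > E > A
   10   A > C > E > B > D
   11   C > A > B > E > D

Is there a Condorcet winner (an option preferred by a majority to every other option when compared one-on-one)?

Yes

Head-to-head results (22 voters total):
A vs B: A wins 21–1.
A vs C: C wins 12–10.
A vs D: A wins 21–1.
A vs E: A wins 21–1.
B vs C: C wins 21–1.
B vs D: B wins 22–0.
B vs E: B wins 12–10.
C vs D: C wins 22–0.
C vs E: C wins 22–0.
D vs E: E wins 21–1.
C beats each rival — A (12–10), B (21–1), D (22–0), E (22–0) — so C is the Condorcet winner.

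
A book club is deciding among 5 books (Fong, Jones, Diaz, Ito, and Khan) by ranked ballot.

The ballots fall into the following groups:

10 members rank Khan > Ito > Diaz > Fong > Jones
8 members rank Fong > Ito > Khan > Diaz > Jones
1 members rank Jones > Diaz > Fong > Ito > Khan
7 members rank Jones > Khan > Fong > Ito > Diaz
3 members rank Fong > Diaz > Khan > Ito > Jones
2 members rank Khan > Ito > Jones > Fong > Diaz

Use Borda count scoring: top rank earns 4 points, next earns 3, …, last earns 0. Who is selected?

Borda scores:
  Fong: 10·1 + 8·4 + 2 + 7·2 + 3·4 + 2·1 = 72
  Jones: 10·0 + 8·0 + 4 + 7·4 + 3·0 + 2·2 = 36
  Diaz: 10·2 + 8·1 + 3 + 7·0 + 3·3 + 2·0 = 40
  Ito: 10·3 + 8·3 + 1 + 7·1 + 3·1 + 2·3 = 71
  Khan: 10·4 + 8·2 + 0 + 7·3 + 3·2 + 2·4 = 91
Khan has the highest total.

Khan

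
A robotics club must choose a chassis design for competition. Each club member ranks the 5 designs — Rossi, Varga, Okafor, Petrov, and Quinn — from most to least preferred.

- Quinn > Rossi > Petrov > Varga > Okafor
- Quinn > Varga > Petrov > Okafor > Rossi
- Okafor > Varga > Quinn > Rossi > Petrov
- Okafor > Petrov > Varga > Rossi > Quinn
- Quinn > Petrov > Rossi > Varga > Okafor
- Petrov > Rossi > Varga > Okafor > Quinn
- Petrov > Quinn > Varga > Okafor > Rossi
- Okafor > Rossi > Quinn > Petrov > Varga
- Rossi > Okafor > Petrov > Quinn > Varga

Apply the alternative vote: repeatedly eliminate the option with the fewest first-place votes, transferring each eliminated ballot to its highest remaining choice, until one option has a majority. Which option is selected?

Round 1: Okafor 3, Quinn 3, Petrov 2, Rossi 1, Varga 0. Varga has the fewest and is eliminated.
Round 2: Okafor 3, Quinn 3, Petrov 2, Rossi 1. Rossi has the fewest and is eliminated.
Round 3: Okafor 4, Quinn 3, Petrov 2. Petrov has the fewest and is eliminated.
Round 4: Okafor 5, Quinn 4. Okafor has a majority.

Okafor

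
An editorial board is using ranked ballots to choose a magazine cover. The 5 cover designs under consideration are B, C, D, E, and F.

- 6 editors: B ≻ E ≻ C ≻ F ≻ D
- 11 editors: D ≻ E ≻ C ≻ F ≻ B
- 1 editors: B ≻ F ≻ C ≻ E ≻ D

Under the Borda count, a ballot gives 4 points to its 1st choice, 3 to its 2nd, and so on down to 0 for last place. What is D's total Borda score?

Borda scores:
  B: 6·4 + 11·0 + 4 = 28
  C: 6·2 + 11·2 + 2 = 36
  D: 6·0 + 11·4 + 0 = 44
  E: 6·3 + 11·3 + 1 = 52
  F: 6·1 + 11·1 + 3 = 20

44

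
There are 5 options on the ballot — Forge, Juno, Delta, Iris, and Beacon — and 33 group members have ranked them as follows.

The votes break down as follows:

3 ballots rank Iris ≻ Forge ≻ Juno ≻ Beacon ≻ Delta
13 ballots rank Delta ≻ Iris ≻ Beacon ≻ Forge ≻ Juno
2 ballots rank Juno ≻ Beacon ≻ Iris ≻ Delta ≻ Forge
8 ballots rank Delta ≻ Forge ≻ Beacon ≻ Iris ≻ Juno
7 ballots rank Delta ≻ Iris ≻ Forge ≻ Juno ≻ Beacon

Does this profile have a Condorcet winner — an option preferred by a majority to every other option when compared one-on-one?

Head-to-head results (33 voters total):
Forge vs Juno: Forge wins 31–2.
Forge vs Delta: Delta wins 30–3.
Forge vs Iris: Iris wins 25–8.
Forge vs Beacon: Forge wins 18–15.
Juno vs Delta: Delta wins 28–5.
Juno vs Iris: Iris wins 31–2.
Juno vs Beacon: Beacon wins 21–12.
Delta vs Iris: Delta wins 28–5.
Delta vs Beacon: Delta wins 28–5.
Iris vs Beacon: Iris wins 23–10.
Delta beats each rival — Forge (30–3), Juno (28–5), Iris (28–5), Beacon (28–5) — so Delta is the Condorcet winner.

Yes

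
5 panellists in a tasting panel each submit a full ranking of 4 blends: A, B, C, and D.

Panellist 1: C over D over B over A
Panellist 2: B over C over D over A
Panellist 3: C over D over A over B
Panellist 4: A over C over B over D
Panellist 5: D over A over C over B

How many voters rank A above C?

Ballots ranking A above C: 2.
Ballots ranking C above A: 3.
So 2 of 5 voters prefer A to C.

2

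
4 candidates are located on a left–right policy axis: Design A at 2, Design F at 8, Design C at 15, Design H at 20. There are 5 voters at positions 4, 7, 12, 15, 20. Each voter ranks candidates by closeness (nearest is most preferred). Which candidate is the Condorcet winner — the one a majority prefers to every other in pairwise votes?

Design C

With single-peaked preferences on a line, the Condorcet winner is the candidate closest to the median voter.
The median voter (position 12) is closest to Design C at 15.
Check: Design C vs Design A — voters closer to Design C: 3 of 5.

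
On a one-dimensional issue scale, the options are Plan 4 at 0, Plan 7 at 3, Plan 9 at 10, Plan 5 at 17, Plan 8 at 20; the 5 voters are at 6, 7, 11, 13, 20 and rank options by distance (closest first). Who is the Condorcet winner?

Plan 9

With single-peaked preferences on a line, the Condorcet winner is the candidate closest to the median voter.
The median voter (position 11) is closest to Plan 9 at 10.
Check: Plan 9 vs Plan 8 — voters closer to Plan 9: 4 of 5.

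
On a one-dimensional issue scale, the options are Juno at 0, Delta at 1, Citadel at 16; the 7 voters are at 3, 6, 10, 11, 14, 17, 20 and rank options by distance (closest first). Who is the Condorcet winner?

Citadel

With single-peaked preferences on a line, the Condorcet winner is the candidate closest to the median voter.
The median voter (position 11) is closest to Citadel at 16.
Check: Citadel vs Delta — voters closer to Citadel: 5 of 7.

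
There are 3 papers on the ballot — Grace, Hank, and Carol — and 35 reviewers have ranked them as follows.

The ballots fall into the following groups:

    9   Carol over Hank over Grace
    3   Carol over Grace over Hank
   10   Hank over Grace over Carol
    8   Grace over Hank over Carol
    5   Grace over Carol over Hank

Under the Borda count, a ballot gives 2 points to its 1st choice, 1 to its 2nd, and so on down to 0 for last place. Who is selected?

Grace

Borda scores:
  Grace: 9·0 + 3·1 + 10·1 + 8·2 + 5·2 = 39
  Hank: 9·1 + 3·0 + 10·2 + 8·1 + 5·0 = 37
  Carol: 9·2 + 3·2 + 10·0 + 8·0 + 5·1 = 29
Grace has the highest total.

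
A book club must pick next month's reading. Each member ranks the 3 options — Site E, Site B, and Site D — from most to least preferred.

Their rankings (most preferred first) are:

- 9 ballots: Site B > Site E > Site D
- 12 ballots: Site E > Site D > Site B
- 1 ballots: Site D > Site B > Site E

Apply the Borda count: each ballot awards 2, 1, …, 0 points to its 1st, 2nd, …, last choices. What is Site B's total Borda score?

Borda scores:
  Site E: 9·1 + 12·2 + 0 = 33
  Site B: 9·2 + 12·0 + 1 = 19
  Site D: 9·0 + 12·1 + 2 = 14

19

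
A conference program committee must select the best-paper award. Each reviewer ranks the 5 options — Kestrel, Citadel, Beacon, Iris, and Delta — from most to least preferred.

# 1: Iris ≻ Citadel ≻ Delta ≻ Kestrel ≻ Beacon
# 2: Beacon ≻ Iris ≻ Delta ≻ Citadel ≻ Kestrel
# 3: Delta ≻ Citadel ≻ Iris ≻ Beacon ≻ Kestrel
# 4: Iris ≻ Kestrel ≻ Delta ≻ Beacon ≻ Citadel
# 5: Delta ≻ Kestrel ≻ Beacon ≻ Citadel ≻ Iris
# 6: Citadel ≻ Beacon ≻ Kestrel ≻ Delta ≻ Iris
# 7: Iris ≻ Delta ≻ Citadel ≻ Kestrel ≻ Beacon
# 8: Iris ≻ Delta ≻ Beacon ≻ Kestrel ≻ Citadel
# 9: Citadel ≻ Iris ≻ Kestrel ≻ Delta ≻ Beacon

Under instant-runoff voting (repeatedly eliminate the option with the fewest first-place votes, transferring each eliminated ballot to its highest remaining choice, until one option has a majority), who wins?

Round 1: Iris 4, Citadel 2, Delta 2, Beacon 1, Kestrel 0. Kestrel has the fewest and is eliminated.
Round 2: Iris 4, Citadel 2, Delta 2, Beacon 1. Beacon has the fewest and is eliminated.
Round 3: Iris 5, Citadel 2, Delta 2. Iris has a majority.

Iris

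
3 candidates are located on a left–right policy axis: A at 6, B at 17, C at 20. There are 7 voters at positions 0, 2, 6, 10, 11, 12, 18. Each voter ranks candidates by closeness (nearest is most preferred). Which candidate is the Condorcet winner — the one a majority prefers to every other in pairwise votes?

With single-peaked preferences on a line, the Condorcet winner is the candidate closest to the median voter.
The median voter (position 10) is closest to A at 6.
Check: A vs C — voters closer to A: 6 of 7.

A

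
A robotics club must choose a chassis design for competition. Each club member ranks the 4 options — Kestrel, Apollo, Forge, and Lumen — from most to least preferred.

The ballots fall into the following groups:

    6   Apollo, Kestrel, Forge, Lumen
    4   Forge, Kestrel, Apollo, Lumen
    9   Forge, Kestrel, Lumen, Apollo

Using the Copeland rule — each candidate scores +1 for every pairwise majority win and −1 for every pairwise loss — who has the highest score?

Pairwise results:
  Kestrel vs Apollo: Kestrel wins 13–6.
  Kestrel vs Forge: Forge wins 13–6.
  Kestrel vs Lumen: Kestrel wins 19–0.
  Apollo vs Forge: Forge wins 13–6.
  Apollo vs Lumen: Apollo wins 10–9.
  Forge vs Lumen: Forge wins 19–0.
Copeland scores (wins − losses):
  Kestrel: 2 − 1 = 1
  Apollo: 1 − 2 = -1
  Forge: 3 − 0 = 3
  Lumen: 0 − 3 = -3
Forge has the best Copeland score.

Forge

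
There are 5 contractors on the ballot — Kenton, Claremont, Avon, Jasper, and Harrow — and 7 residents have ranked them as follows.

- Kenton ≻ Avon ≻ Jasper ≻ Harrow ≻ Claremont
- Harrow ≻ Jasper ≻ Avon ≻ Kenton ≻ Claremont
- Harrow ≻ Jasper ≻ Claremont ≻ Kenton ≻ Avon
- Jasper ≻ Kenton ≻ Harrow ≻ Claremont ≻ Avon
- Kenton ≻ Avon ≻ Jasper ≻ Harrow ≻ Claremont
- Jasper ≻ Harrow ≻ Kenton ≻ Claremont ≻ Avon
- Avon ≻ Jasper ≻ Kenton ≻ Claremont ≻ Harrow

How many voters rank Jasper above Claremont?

7

Ballots ranking Jasper above Claremont: 7.
Ballots ranking Claremont above Jasper: 0.
So 7 of 7 voters prefer Jasper to Claremont.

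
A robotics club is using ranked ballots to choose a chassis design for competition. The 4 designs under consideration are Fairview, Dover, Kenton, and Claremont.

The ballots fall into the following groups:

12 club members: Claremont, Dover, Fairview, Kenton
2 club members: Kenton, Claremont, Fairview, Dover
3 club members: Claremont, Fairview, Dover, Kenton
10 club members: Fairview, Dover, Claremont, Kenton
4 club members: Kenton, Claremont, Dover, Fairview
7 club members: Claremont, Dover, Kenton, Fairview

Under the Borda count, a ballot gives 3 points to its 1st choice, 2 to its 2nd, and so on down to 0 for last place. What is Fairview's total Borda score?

50

Borda scores:
  Fairview: 12·1 + 2·1 + 3·2 + 10·3 + 4·0 + 7·0 = 50
  Dover: 12·2 + 2·0 + 3·1 + 10·2 + 4·1 + 7·2 = 65
  Kenton: 12·0 + 2·3 + 3·0 + 10·0 + 4·3 + 7·1 = 25
  Claremont: 12·3 + 2·2 + 3·3 + 10·1 + 4·2 + 7·3 = 88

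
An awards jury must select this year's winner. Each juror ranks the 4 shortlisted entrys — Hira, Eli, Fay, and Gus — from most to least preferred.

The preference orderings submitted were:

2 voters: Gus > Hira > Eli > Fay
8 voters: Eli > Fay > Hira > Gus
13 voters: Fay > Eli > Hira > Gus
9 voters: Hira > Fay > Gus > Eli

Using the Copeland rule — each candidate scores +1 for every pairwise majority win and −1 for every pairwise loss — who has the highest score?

Pairwise results:
  Hira vs Eli: Eli wins 21–11.
  Hira vs Fay: Fay wins 21–11.
  Hira vs Gus: Hira wins 30–2.
  Eli vs Fay: Fay wins 22–10.
  Eli vs Gus: Eli wins 21–11.
  Fay vs Gus: Fay wins 30–2.
Copeland scores (wins − losses):
  Hira: 1 − 2 = -1
  Eli: 2 − 1 = 1
  Fay: 3 − 0 = 3
  Gus: 0 − 3 = -3
Fay has the best Copeland score.

Fay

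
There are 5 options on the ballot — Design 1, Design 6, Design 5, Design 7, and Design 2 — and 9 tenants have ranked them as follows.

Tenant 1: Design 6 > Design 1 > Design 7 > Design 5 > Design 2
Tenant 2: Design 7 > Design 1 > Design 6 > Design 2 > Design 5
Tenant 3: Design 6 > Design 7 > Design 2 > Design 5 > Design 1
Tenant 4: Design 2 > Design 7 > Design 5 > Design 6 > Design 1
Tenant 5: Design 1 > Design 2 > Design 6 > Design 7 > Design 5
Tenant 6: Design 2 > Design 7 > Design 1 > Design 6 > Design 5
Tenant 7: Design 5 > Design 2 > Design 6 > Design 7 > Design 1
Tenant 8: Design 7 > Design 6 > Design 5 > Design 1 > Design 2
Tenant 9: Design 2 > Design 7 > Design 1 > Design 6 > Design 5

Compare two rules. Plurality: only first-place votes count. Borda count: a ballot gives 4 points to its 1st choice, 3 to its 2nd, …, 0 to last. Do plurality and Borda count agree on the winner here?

No

Plurality first-place counts: Design 1 1, Design 6 2, Design 5 1, Design 7 2, Design 2 3 → Design 2.
Borda totals: Design 1 15, Design 6 20, Design 5 10, Design 7 24, Design 2 21 → Design 7.
The two rules disagree: plurality picks Design 2, Borda picks Design 7.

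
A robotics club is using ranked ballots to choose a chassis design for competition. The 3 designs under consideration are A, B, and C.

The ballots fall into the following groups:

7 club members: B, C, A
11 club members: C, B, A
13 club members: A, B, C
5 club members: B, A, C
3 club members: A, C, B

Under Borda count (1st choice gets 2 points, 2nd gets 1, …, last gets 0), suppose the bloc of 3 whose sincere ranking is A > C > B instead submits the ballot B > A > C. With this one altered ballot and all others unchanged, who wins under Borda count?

B

Borda totals with the altered ballot: A 34, B 54, C 29.
The winner is unchanged: still B.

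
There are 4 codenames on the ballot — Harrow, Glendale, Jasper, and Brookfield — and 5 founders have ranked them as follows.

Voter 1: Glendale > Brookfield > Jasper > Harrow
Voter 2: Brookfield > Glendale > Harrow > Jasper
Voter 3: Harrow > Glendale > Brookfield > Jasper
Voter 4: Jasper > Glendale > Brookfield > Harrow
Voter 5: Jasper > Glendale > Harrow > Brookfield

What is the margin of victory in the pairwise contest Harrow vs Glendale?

3

Ballots ranking Harrow above Glendale: 1.
Ballots ranking Glendale above Harrow: 4.
Glendale wins 4–1, a margin of 3.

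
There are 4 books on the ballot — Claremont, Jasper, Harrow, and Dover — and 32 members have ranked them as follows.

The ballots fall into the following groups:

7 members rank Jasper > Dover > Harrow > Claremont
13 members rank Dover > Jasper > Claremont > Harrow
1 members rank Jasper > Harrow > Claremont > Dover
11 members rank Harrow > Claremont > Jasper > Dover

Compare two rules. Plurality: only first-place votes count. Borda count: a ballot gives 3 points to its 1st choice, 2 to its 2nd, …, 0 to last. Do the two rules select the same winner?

Plurality first-place counts: Claremont 0, Jasper 8, Harrow 11, Dover 13 → Dover.
Borda totals: Claremont 36, Jasper 61, Harrow 42, Dover 53 → Jasper.
The two rules disagree: plurality picks Dover, Borda picks Jasper.

No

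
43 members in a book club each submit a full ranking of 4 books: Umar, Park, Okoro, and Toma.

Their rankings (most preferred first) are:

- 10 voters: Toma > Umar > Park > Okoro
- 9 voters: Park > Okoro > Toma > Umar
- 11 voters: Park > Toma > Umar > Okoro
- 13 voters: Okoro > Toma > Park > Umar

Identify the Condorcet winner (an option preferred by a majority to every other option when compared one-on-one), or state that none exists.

No Condorcet winner

Head-to-head results (43 voters total):
Umar vs Park: Park wins 33–10.
Umar vs Okoro: Okoro wins 22–21.
Umar vs Toma: Toma wins 43–0.
Park vs Okoro: Park wins 30–13.
Park vs Toma: Toma wins 23–20.
Okoro vs Toma: Okoro wins 22–21.
No candidate beats all others: Park beats Okoro beats Toma beats Park, a majority cycle.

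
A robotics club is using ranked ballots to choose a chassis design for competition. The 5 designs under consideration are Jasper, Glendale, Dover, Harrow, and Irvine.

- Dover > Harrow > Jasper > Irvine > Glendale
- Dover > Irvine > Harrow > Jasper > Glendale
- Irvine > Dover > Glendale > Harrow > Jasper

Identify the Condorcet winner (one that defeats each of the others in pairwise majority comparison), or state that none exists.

Dover

Head-to-head results (3 voters total):
Jasper vs Glendale: Jasper wins 2–1.
Jasper vs Dover: Dover wins 3–0.
Jasper vs Harrow: Harrow wins 3–0.
Jasper vs Irvine: Irvine wins 2–1.
Glendale vs Dover: Dover wins 3–0.
Glendale vs Harrow: Harrow wins 2–1.
Glendale vs Irvine: Irvine wins 3–0.
Dover vs Harrow: Dover wins 3–0.
Dover vs Irvine: Dover wins 2–1.
Harrow vs Irvine: Irvine wins 2–1.
Dover beats each rival — Jasper (3–0), Glendale (3–0), Harrow (3–0), Irvine (2–1) — so Dover is the Condorcet winner.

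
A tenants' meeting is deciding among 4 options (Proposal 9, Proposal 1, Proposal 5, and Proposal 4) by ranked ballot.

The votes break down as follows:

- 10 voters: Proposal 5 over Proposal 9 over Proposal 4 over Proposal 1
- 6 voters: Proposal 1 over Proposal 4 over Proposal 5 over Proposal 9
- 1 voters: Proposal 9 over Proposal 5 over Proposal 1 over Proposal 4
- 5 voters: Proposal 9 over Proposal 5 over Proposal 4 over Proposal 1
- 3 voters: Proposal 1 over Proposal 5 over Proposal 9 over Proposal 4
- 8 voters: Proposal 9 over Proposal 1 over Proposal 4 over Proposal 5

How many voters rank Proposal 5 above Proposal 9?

19

Ballots ranking Proposal 5 above Proposal 9: 10+6+3 = 19.
Ballots ranking Proposal 9 above Proposal 5: 1+5+8 = 14.
So 19 of 33 voters prefer Proposal 5 to Proposal 9.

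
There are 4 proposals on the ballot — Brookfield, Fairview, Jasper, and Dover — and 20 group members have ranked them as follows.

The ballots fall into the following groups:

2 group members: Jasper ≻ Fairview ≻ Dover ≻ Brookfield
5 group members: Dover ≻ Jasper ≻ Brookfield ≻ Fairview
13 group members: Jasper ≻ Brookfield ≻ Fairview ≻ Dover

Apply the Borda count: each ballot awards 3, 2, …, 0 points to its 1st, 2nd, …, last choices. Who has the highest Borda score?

Jasper

Borda scores:
  Brookfield: 2·0 + 5·1 + 13·2 = 31
  Fairview: 2·2 + 5·0 + 13·1 = 17
  Jasper: 2·3 + 5·2 + 13·3 = 55
  Dover: 2·1 + 5·3 + 13·0 = 17
Jasper has the highest total.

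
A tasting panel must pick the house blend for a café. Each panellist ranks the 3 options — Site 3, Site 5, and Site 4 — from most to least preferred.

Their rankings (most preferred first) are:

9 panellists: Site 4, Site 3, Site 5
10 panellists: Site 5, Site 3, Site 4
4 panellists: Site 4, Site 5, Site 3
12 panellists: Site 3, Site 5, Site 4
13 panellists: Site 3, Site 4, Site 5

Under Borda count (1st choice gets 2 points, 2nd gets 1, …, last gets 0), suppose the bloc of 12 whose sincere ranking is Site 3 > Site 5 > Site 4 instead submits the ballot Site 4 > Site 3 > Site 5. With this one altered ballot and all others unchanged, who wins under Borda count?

Borda totals with the altered ballot: Site 3 57, Site 5 24, Site 4 63.
The switch changes the winner from Site 3 to Site 4.

Site 4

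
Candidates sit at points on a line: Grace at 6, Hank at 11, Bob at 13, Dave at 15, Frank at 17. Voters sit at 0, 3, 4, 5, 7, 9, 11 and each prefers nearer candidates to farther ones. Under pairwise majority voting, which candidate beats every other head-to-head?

Grace

With single-peaked preferences on a line, the Condorcet winner is the candidate closest to the median voter.
The median voter (position 5) is closest to Grace at 6.
Check: Grace vs Dave — voters closer to Grace: 6 of 7.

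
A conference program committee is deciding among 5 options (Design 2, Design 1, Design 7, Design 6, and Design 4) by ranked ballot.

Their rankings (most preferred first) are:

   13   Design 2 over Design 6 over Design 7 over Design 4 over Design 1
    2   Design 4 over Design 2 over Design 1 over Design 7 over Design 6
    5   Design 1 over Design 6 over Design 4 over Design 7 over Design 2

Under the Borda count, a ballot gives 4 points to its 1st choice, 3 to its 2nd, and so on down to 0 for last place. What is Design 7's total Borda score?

Borda scores:
  Design 2: 13·4 + 2·3 + 5·0 = 58
  Design 1: 13·0 + 2·2 + 5·4 = 24
  Design 7: 13·2 + 2·1 + 5·1 = 33
  Design 6: 13·3 + 2·0 + 5·3 = 54
  Design 4: 13·1 + 2·4 + 5·2 = 31

33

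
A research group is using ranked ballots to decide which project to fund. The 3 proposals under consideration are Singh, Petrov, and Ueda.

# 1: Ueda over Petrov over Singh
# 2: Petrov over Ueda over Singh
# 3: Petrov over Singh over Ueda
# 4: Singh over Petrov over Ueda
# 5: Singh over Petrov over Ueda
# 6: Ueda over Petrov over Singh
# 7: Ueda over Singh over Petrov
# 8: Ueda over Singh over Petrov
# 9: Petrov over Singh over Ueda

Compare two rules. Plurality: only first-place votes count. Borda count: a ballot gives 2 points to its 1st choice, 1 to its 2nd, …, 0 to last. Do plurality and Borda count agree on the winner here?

No

Plurality first-place counts: Singh 2, Petrov 3, Ueda 4 → Ueda.
Borda totals: Singh 8, Petrov 10, Ueda 9 → Petrov.
The two rules disagree: plurality picks Ueda, Borda picks Petrov.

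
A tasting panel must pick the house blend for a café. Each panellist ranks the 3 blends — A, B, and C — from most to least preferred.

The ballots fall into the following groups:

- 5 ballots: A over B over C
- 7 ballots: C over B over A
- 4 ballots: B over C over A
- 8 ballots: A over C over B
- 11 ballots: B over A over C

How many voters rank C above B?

15

Ballots ranking C above B: 7+8 = 15.
Ballots ranking B above C: 5+4+11 = 20.
So 15 of 35 voters prefer C to B.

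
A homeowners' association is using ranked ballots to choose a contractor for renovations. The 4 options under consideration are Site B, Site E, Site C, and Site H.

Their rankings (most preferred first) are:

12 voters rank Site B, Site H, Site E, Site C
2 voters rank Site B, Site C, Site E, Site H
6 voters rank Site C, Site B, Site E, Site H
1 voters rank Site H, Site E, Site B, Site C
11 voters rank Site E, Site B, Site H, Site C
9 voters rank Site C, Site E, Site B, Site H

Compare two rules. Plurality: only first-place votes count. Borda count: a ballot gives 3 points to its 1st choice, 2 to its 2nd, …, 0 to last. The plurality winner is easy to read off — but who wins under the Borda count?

Plurality first-place counts: Site B 14, Site E 11, Site C 15, Site H 1 → Site C.
Borda totals: Site B 86, Site E 73, Site C 49, Site H 38 → Site B.

Site B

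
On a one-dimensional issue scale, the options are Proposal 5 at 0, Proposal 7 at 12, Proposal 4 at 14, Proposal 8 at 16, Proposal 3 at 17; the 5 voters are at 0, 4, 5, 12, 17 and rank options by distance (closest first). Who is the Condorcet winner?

Proposal 5

With single-peaked preferences on a line, the Condorcet winner is the candidate closest to the median voter.
The median voter (position 5) is closest to Proposal 5 at 0.
Check: Proposal 5 vs Proposal 4 — voters closer to Proposal 5: 3 of 5.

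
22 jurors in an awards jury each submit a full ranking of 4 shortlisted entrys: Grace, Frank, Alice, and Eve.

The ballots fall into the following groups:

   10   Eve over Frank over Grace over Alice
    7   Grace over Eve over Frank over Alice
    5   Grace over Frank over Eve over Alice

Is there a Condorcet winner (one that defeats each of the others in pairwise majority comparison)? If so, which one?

Head-to-head results (22 voters total):
Grace vs Frank: Grace wins 12–10.
Grace vs Alice: Grace wins 22–0.
Grace vs Eve: Grace wins 12–10.
Frank vs Alice: Frank wins 22–0.
Frank vs Eve: Eve wins 17–5.
Alice vs Eve: Eve wins 22–0.
Grace beats each rival — Frank (12–10), Alice (22–0), Eve (12–10) — so Grace is the Condorcet winner.

Grace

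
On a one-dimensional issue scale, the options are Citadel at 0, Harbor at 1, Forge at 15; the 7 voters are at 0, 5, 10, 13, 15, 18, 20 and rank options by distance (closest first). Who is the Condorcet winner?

Forge

With single-peaked preferences on a line, the Condorcet winner is the candidate closest to the median voter.
The median voter (position 13) is closest to Forge at 15.
Check: Forge vs Citadel — voters closer to Forge: 5 of 7.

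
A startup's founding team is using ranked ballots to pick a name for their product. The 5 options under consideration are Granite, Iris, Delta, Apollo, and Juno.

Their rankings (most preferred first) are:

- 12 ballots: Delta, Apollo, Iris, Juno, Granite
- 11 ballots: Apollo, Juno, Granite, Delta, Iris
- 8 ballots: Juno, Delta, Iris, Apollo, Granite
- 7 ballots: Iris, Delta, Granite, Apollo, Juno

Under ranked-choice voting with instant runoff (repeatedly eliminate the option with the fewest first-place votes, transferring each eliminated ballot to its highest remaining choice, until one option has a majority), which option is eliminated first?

Granite

Round 1: Delta 12, Apollo 11, Juno 8, Iris 7, Granite 0. Granite has the fewest and is eliminated.
Round 2: Delta 12, Apollo 11, Juno 8, Iris 7. Iris has the fewest and is eliminated.
Round 3: Delta 19, Apollo 11, Juno 8. Juno has the fewest and is eliminated.
Round 4: Delta 27, Apollo 11. Delta has a majority.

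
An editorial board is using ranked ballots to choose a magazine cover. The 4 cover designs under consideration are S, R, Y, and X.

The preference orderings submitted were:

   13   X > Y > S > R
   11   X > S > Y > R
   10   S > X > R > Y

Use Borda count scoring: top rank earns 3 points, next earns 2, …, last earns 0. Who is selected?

X

Borda scores:
  S: 13·1 + 11·2 + 10·3 = 65
  R: 13·0 + 11·0 + 10·1 = 10
  Y: 13·2 + 11·1 + 10·0 = 37
  X: 13·3 + 11·3 + 10·2 = 92
X has the highest total.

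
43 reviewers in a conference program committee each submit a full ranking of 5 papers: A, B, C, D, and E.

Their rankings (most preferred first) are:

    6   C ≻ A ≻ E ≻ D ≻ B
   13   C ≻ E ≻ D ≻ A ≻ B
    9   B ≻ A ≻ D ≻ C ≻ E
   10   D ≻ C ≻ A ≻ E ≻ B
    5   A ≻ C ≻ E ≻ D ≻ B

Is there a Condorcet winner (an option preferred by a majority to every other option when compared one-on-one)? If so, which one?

C

Head-to-head results (43 voters total):
A vs B: A wins 34–9.
A vs C: C wins 29–14.
A vs D: D wins 23–20.
A vs E: A wins 30–13.
B vs C: C wins 34–9.
B vs D: D wins 34–9.
B vs E: E wins 34–9.
C vs D: C wins 24–19.
C vs E: C wins 43–0.
D vs E: E wins 24–19.
C beats each rival — A (29–14), B (34–9), D (24–19), E (43–0) — so C is the Condorcet winner.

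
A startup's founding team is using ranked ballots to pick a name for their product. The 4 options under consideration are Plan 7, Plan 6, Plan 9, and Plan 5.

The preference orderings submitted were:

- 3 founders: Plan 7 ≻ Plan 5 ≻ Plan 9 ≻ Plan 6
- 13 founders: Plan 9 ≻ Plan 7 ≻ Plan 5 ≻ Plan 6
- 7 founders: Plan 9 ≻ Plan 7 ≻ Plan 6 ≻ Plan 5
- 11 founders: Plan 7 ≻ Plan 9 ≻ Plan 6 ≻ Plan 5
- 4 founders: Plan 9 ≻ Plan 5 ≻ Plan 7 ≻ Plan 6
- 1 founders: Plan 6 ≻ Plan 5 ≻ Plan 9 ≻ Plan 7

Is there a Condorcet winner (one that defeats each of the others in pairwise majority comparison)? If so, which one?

Head-to-head results (39 voters total):
Plan 7 vs Plan 6: Plan 7 wins 38–1.
Plan 7 vs Plan 9: Plan 9 wins 25–14.
Plan 7 vs Plan 5: Plan 7 wins 34–5.
Plan 6 vs Plan 9: Plan 9 wins 38–1.
Plan 6 vs Plan 5: Plan 5 wins 20–19.
Plan 9 vs Plan 5: Plan 9 wins 35–4.
Plan 9 beats each rival — Plan 7 (25–14), Plan 6 (38–1), Plan 5 (35–4) — so Plan 9 is the Condorcet winner.

Plan 9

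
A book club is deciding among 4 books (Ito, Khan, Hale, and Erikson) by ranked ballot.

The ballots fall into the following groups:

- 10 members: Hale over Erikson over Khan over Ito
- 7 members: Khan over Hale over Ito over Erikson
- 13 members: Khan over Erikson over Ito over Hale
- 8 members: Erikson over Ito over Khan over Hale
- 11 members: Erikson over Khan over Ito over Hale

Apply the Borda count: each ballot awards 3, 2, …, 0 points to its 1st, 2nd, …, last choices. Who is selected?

Borda scores:
  Ito: 10·0 + 7·1 + 13·1 + 8·2 + 11·1 = 47
  Khan: 10·1 + 7·3 + 13·3 + 8·1 + 11·2 = 100
  Hale: 10·3 + 7·2 + 13·0 + 8·0 + 11·0 = 44
  Erikson: 10·2 + 7·0 + 13·2 + 8·3 + 11·3 = 103
Erikson has the highest total.

Erikson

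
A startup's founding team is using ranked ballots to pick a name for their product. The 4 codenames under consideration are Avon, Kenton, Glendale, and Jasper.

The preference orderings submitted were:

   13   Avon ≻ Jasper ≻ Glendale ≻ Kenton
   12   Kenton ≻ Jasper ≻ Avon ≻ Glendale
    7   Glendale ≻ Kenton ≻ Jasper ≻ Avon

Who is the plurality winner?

First-place vote totals:
  Avon: 13
  Kenton: 12
  Glendale: 7
  Jasper: 0
Avon has the most first-place votes.

Avon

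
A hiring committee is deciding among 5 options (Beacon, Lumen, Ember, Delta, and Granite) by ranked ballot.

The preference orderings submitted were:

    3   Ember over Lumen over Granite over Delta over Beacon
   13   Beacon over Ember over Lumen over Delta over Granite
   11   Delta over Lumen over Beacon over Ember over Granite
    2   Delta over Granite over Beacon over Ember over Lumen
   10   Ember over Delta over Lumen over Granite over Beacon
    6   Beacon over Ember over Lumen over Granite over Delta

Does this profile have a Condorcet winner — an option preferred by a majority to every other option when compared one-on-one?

Head-to-head results (45 voters total):
Beacon vs Lumen: Lumen wins 24–21.
Beacon vs Ember: Beacon wins 32–13.
Beacon vs Delta: Delta wins 26–19.
Beacon vs Granite: Beacon wins 30–15.
Lumen vs Ember: Ember wins 34–11.
Lumen vs Delta: Delta wins 23–22.
Lumen vs Granite: Lumen wins 43–2.
Ember vs Delta: Ember wins 32–13.
Ember vs Granite: Ember wins 43–2.
Delta vs Granite: Delta wins 36–9.
No candidate beats all others: Beacon beats Ember beats Lumen beats Beacon, a majority cycle.

No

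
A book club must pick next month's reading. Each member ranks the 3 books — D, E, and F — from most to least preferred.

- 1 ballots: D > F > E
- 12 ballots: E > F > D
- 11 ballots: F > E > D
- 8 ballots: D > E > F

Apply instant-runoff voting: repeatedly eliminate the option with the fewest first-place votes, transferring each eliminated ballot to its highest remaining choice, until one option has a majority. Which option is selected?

Round 1: E 12, F 11, D 9. D has the fewest and is eliminated.
Round 2: E 20, F 12. E has a majority.

E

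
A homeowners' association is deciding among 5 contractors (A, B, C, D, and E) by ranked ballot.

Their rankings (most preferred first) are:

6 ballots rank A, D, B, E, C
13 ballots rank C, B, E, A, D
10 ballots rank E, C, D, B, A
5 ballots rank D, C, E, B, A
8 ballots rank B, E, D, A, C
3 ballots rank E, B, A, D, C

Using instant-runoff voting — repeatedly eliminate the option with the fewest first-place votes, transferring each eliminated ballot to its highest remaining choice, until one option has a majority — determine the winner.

C

Round 1: C 13, E 13, B 8, A 6, D 5. D has the fewest and is eliminated.
Round 2: C 18, E 13, B 8, A 6. A has the fewest and is eliminated.
Round 3: C 18, B 14, E 13. E has the fewest and is eliminated.
Round 4: C 28, B 17. C has a majority.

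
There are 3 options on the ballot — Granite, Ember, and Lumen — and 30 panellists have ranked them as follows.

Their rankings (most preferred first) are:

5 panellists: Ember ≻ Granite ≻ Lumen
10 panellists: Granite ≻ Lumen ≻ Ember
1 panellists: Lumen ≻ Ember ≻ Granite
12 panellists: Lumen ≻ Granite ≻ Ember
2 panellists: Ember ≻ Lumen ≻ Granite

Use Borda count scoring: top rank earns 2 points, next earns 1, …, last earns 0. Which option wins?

Borda scores:
  Granite: 5·1 + 10·2 + 0 + 12·1 + 2·0 = 37
  Ember: 5·2 + 10·0 + 1 + 12·0 + 2·2 = 15
  Lumen: 5·0 + 10·1 + 2 + 12·2 + 2·1 = 38
Lumen has the highest total.

Lumen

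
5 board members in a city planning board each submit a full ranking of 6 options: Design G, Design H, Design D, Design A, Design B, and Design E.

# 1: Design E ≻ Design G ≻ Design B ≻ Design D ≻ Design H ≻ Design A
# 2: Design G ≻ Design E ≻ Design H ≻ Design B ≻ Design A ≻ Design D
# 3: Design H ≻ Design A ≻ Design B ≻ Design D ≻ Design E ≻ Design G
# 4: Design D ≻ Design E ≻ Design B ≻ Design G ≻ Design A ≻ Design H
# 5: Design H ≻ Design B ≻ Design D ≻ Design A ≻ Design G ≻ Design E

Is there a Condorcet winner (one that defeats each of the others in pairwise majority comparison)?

No

Head-to-head results (5 voters total):
Design G vs Design H: Design G wins 3–2.
Design G vs Design D: Design D wins 3–2.
Design G vs Design A: Design G wins 3–2.
Design G vs Design B: Design B wins 3–2.
Design G vs Design E: Design E wins 3–2.
Design H vs Design D: Design H wins 3–2.
Design H vs Design A: Design H wins 4–1.
Design H vs Design B: Design H wins 3–2.
Design H vs Design E: Design E wins 3–2.
Design D vs Design A: Design D wins 3–2.
Design D vs Design B: Design B wins 4–1.
Design D vs Design E: Design D wins 3–2.
Design A vs Design B: Design B wins 4–1.
Design A vs Design E: Design E wins 3–2.
Design B vs Design E: Design E wins 3–2.
No candidate beats all others: Design G beats Design H beats Design D beats Design G, a majority cycle.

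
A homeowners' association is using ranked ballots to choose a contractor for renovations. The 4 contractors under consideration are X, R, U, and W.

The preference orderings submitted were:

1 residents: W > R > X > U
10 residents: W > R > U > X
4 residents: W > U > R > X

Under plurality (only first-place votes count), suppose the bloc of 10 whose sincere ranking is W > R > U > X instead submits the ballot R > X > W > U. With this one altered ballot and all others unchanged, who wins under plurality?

First-place totals with the altered ballot: X 0, R 10, U 0, W 5.
The switch changes the winner from W to R.

R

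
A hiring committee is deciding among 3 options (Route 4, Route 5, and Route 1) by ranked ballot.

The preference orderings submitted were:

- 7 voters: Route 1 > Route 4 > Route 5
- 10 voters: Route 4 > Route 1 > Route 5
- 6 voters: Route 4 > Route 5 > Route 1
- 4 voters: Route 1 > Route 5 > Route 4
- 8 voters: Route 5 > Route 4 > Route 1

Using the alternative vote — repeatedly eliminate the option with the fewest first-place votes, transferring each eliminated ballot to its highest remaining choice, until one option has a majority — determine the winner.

Round 1: Route 4 16, Route 1 11, Route 5 8. Route 5 has the fewest and is eliminated.
Round 2: Route 4 24, Route 1 11. Route 4 has a majority.

Route 4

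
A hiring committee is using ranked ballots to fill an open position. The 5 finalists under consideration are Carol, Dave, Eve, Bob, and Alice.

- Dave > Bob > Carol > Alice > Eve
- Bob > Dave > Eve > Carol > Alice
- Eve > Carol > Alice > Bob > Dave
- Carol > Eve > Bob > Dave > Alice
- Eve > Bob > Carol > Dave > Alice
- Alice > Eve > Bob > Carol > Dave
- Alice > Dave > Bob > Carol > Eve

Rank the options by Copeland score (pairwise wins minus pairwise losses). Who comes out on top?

Pairwise results:
  Carol vs Dave: Carol wins 4–3.
  Carol vs Eve: Eve wins 4–3.
  Carol vs Bob: Bob wins 5–2.
  Carol vs Alice: Carol wins 5–2.
  Dave vs Eve: Eve wins 4–3.
  Dave vs Bob: Bob wins 5–2.
  Dave vs Alice: Dave wins 4–3.
  Eve vs Bob: Eve wins 4–3.
  Eve vs Alice: Eve wins 4–3.
  Bob vs Alice: Bob wins 4–3.
Copeland scores (wins − losses):
  Carol: 2 − 2 = 0
  Dave: 1 − 3 = -2
  Eve: 4 − 0 = 4
  Bob: 3 − 1 = 2
  Alice: 0 − 4 = -4
Eve has the best Copeland score.

Eve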